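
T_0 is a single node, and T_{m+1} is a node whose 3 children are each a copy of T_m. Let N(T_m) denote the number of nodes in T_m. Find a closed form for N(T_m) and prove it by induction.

Claim: N(T_m) = (3^{m+1} − 1)/2.

Base case: N(T_0) = 1, and (3^{0+1} − 1)/2 = 1.
Assume N(T_k) = (3^{k+1} − 1)/2.
Then N(T_{k+1}) = 1 + 3N(T_k) = 1 + 3·(3^{k+1} − 1)/2 = 1 + (3^{k+2} − 3)/2 = (2 + 3^{k+2} − 3)/2 = (3^{k+2} − 1)/2.
So the formula holds for k+1, and by induction N(T_m) = (3^{m+1} − 1)/2 for all m ≥ 0.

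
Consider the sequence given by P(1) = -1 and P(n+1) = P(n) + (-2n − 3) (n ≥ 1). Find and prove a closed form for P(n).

Claim: P(n) = -n^2 − 2n + 2.

Base case: P(1) = -1, and -1^2 − 2·1 + 2 = -1.
Assume P(j) = -j^2 − 2j + 2.
Then P(j+1) = P(j) + (-2j − 3) = (-j^2 − 2j + 2) + (-2j − 3) = -j^2 − 4j − 1,
and -(j+1)^2 − 2·(j+1) + 2 = -j^2 − 4j − 1.
This completes the inductive step, so P(n) = -n^2 − 2n + 2 for all n ≥ 1.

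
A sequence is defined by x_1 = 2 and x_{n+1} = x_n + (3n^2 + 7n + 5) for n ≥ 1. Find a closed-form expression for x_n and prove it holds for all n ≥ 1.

Claim: x_n = n^3 + 2n^2 + 2n − 3.

Base case: x_1 = 2, and 1^3 + 2·1^2 + 2·1 − 3 = 2.
Assume x_m = m^3 + 2m^2 + 2m − 3.
Then x_{m+1} = x_m + (3m^2 + 7m + 5) = (m^3 + 2m^2 + 2m − 3) + (3m^2 + 7m + 5) = m^3 + 5m^2 + 9m + 2,
and (m+1)^3 + 2·(m+1)^2 + 2·(m+1) − 3 = m^3 + 5m^2 + 9m + 2.
This completes the inductive step, so x_n = n^3 + 2n^2 + 2n − 3 for all n ≥ 1.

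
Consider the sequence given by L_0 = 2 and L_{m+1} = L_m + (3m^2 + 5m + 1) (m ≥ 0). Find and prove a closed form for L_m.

Claim: L_m = m^3 + m^2 − m + 2.

Base case: L_0 = 2, and 0^3 + 0^2 − 0 + 2 = 2.
Assume L_j = j^3 + j^2 − j + 2.
Then L_{j+1} = L_j + (3j^2 + 5j + 1) = (j^3 + j^2 − j + 2) + (3j^2 + 5j + 1) = j^3 + 4j^2 + 4j + 3,
and (j+1)^3 + (j+1)^2 − (j+1) + 2 = j^3 + 4j^2 + 4j + 3.
This completes the inductive step, so L_m = m^3 + m^2 − m + 2 for all m ≥ 0.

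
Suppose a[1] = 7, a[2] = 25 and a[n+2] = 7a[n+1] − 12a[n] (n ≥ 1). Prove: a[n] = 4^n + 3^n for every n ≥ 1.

Base cases: a[1] = 7 and 4^1 + 3^1 = 7; a[2] = 25 and 4^2 + 3^2 = 25.
Assume a[i] = 4^i + 3^i for all 1 ≤ i ≤ j, where j ≥ 2.
Then a[j+1] = 7a[j] − 12a[j−1] = 7·(4^j + 3^j) − 12·(4^{j−1} + 3^{j−1}) = (7·4 − 12)4^{j−1} + (7·3 − 12)3^{j−1} = 16·4^{j−1} + 9·3^{j−1} = 4^{j+1} + 3^{j+1}.
Hence a[n] = 4^n + 3^n for every n ≥ 1, by strong induction.

a[n] = 4^n + 3^n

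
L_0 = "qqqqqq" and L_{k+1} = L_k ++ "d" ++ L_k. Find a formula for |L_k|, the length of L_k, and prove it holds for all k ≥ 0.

Claim: |L_k| = 7·2^k − 1.

Base case: |L_0| = 6, and 7·2^0 − 1 = 6.
Assume |L_j| = 7·2^j − 1.
Then |L_{j+1}| = |L_j| + 1 + |L_j| = 2|L_j| + 1 = 2(7·2^j − 1) + 1 = 7·2^{j+1} − 2 + 1 = 7·2^{j+1} − 1.
Hence |L_k| = 7·2^k − 1 for every k ≥ 0, by induction.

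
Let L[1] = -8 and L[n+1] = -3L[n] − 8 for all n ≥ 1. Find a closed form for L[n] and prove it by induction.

Claim: L[n] = 2·(-3)^n − 2.

Base case: L[1] = -8, and 2·(-3)^1 − 2 = -6 − 2 = -8.
Assume L[j] = 2·(-3)^j − 2 for some j ≥ 1.
Then L[j+1] = -3L[j] − 8 = -3·(2·(-3)^j − 2) − 8 = -6·(-3)^j + 6 − 8 = 2·(-3)^{j+1} − 2.
This completes the inductive step, so L[n] = 2·(-3)^n − 2 for all n ≥ 1.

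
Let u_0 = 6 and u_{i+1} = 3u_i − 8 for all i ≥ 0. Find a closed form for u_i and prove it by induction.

Claim: u_i = 2·3^i + 4.

Base case: u_0 = 6, and 2·3^0 + 4 = 2 + 4 = 6.
Assume u_j = 2·3^j + 4 for some j ≥ 0.
Then u_{j+1} = 3u_j − 8 = 3·(2·3^j + 4) − 8 = 6·3^j + 12 − 8 = 2·3^{j+1} + 4.
Hence u_i = 2·3^i + 4 for every i ≥ 0, by induction.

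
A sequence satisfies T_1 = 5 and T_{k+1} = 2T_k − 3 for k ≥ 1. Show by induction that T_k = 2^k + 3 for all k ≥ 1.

Base case: T_1 = 5, and 2^1 + 3 = 2 + 3 = 5.
Assume T_m = 2^m + 3 for some m ≥ 1.
Then T_{m+1} = 2T_m − 3 = 2·(2^m + 3) − 3 = 2^{m+1} + 6 − 3 = 2^{m+1} + 3.
Hence T_k = 2^k + 3 for every k ≥ 1, by induction.

T_k = 2^k + 3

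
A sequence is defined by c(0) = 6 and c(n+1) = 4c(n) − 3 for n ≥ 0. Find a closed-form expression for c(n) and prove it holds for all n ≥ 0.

Claim: c(n) = 5·4^n + 1.

Base case: c(0) = 6, and 5·4^0 + 1 = 5 + 1 = 6.
Assume c(m) = 5·4^m + 1 for some m ≥ 0.
Then c(m+1) = 4c(m) − 3 = 4·(5·4^m + 1) − 3 = 20·4^m + 4 − 3 = 5·4^{m+1} + 1.
Hence c(n) = 5·4^n + 1 for every n ≥ 0, by induction.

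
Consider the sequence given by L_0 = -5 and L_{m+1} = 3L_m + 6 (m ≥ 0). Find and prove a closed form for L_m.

Claim: L_m = -2·3^m − 3.

Base case: L_0 = -5, and -2·3^0 − 3 = -2 − 3 = -5.
Assume L_j = -2·3^j − 3 for some j ≥ 0.
Then L_{j+1} = 3L_j + 6 = 3·(-2·3^j − 3) + 6 = -6·3^j − 9 + 6 = -2·3^{j+1} − 3.
This completes the inductive step, so L_m = -2·3^m − 3 for all m ≥ 0.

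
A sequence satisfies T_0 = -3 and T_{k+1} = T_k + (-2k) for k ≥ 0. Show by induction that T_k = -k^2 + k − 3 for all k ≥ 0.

Base case: T_0 = -3, and -0^2 + 0 − 3 = -3.
Assume T_j = -j^2 + j − 3.
Then T_{j+1} = T_j + (-2j) = (-j^2 + j − 3) + (-2j) = -j^2 − j − 3,
and -(j+1)^2 + (j+1) − 3 = -j^2 − j − 3.
By induction, T_k = -k^2 + k − 3 for all k ≥ 0.

T_k = -k^2 + k − 3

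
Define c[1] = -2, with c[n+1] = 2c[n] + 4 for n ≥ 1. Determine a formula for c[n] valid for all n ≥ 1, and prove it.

Claim: c[n] = 2^n − 4.

Base case: c[1] = -2, and 2^1 − 4 = 2 − 4 = -2.
Assume c[k] = 2^k − 4 for some k ≥ 1.
Then c[k+1] = 2c[k] + 4 = 2·(2^k − 4) + 4 = 2^{k+1} − 8 + 4 = 2^{k+1} − 4.
Hence c[n] = 2^n − 4 for every n ≥ 1, by induction.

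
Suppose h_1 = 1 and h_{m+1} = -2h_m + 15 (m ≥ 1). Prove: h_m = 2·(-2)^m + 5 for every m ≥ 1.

Base case: h_1 = 1, and 2·(-2)^1 + 5 = -4 + 5 = 1.
Assume h_k = 2·(-2)^k + 5 for some k ≥ 1.
Then h_{k+1} = -2h_k + 15 = -2·(2·(-2)^k + 5) + 15 = -4·(-2)^k − 10 + 15 = 2·(-2)^{k+1} + 5.
Hence h_m = 2·(-2)^m + 5 for every m ≥ 1, by induction.

h_m = 2·(-2)^m + 5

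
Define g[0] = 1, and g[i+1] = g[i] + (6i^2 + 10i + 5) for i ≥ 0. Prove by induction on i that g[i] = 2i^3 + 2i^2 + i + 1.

Base case: g[0] = 1, and 2·0^3 + 2·0^2 + 0 + 1 = 1.
Assume g[j] = 2j^3 + 2j^2 + j + 1.
Then g[j+1] = g[j] + (6j^2 + 10j + 5) = (2j^3 + 2j^2 + j + 1) + (6j^2 + 10j + 5) = 2j^3 + 8j^2 + 11j + 6,
and 2·(j+1)^3 + 2·(j+1)^2 + (j+1) + 1 = 2j^3 + 8j^2 + 11j + 6.
This completes the inductive step, so g[i] = 2i^3 + 2i^2 + i + 1 for all i ≥ 0.

g[i] = 2i^3 + 2i^2 + i + 1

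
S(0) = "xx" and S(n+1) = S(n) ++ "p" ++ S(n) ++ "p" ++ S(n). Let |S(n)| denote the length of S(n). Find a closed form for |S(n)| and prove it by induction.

Claim: |S(n)| = 3^{n+1} − 1.

Base case: |S(0)| = 2, and 3^{0+1} − 1 = 2.
Assume |S(j)| = 3^{j+1} − 1.
Then |S(j+1)| = 3|S(j)| + 2 = 3(3^{j+1} − 1) + 2 = 3^{j+2} − 3 + 2 = 3^{j+2} − 1.
So the formula holds for j+1, and by induction |S(n)| = 3^{n+1} − 1 for all n ≥ 0.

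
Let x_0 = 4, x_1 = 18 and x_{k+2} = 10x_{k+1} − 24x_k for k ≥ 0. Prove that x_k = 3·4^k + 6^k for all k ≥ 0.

Base cases: x_0 = 4 and 3·4^0 + 6^0 = 4; x_1 = 18 and 3·4^1 + 6^1 = 18.
Assume x_j = 3·4^j + 6^j for all 0 ≤ j ≤ r, where r ≥ 1.
Then x_{r+1} = 10x_r − 24x_{r−1} = 10·(3·4^r + 6^r) − 24·(3·4^{r−1} + 6^{r−1}) = 3·(10·4 − 24)4^{r−1} + (10·6 − 24)6^{r−1} = 48·4^{r−1} + 36·6^{r−1} = 3·4^{r+1} + 6^{r+1}.
By strong induction, x_k = 3·4^k + 6^k for all k ≥ 0.

x_k = 3·4^k + 6^k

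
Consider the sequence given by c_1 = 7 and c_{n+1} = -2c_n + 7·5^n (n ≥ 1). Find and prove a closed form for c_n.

Claim: c_n = -(-2)^n + 5^n.

Base case: c_1 = 7, and -(-2)^1 + 5^1 = 2 + 5 = 7.
Assume c_r = -(-2)^r + 5^r for some r ≥ 1.
Then c_{r+1} = -2c_r + 7·5^r = -2·(-(-2)^r + 5^r) + 7·5^r = -(-2)^{r+1} − 2·5^r + 7·5^r = -(-2)^{r+1} + 5·5^r = -(-2)^{r+1} + 5^{r+1}.
Hence c_n = -(-2)^n + 5^n for every n ≥ 1, by induction.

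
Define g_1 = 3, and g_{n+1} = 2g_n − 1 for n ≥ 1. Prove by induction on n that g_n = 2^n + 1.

Base case: g_1 = 3, and 2^1 + 1 = 2 + 1 = 3.
Assume g_k = 2^k + 1 for some k ≥ 1.
Then g_{k+1} = 2g_k − 1 = 2·(2^k + 1) − 1 = 2^{k+1} + 2 − 1 = 2^{k+1} + 1.
This completes the inductive step, so g_n = 2^n + 1 for all n ≥ 1.

g_n = 2^n + 1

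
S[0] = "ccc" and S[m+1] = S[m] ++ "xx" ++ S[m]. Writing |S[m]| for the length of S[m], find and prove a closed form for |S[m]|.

Claim: |S[m]| = 5·2^m − 2.

Base case: |S[0]| = 3, and 5·2^0 − 2 = 3.
Assume |S[k]| = 5·2^k − 2.
Then |S[k+1]| = |S[k]| + 2 + |S[k]| = 2|S[k]| + 2 = 2(5·2^k − 2) + 2 = 5·2^{k+1} − 4 + 2 = 5·2^{k+1} − 2.
This completes the inductive step, so |S[m]| = 5·2^m − 2 for all m ≥ 0.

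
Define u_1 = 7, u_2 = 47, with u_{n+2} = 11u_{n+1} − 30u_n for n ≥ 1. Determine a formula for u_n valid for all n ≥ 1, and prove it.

Claim: u_n = 2·6^n − 5^n.

Base cases: u_1 = 7 and 2·6^1 − 5^1 = 7; u_2 = 47 and 2·6^2 − 5^2 = 47.
Assume u_j = 2·6^j − 5^j for all 1 ≤ j ≤ k, where k ≥ 2.
Then u_{k+1} = 11u_k − 30u_{k−1} = 11·(2·6^k − 5^k) − 30·(2·6^{k−1} − 5^{k−1}) = 2·(11·6 − 30)6^{k−1} − (11·5 − 30)5^{k−1} = 72·6^{k−1} − 25·5^{k−1} = 2·6^{k+1} − 5^{k+1}.
So the formula holds for k+1, and by strong induction u_n = 2·6^n − 5^n for all n ≥ 1.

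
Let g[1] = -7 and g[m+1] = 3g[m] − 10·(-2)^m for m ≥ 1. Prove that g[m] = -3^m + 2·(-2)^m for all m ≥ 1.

Base case: g[1] = -7, and -3^1 + 2·(-2)^1 = -3 − 4 = -7.
Assume g[k] = -3^k + 2·(-2)^k for some k ≥ 1.
Then g[k+1] = 3g[k] − 10·(-2)^k = 3·(-3^k + 2·(-2)^k) − 10·(-2)^k = -3^{k+1} + 6·(-2)^k − 10·(-2)^k = -3^{k+1} − 4·(-2)^k = -3^{k+1} + 2·(-2)^{k+1}.
So the formula holds for k+1, and by induction g[m] = -3^m + 2·(-2)^m for all m ≥ 1.

g[m] = -3^m + 2·(-2)^m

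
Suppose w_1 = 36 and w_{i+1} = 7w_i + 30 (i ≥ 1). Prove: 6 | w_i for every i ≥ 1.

Base case: w_1 = 36 = 6·6, so 6 | w_1.
Assume 6 | w_m, so w_m = 6t for some integer t.
Then w_{m+1} = 7w_m + 30 = 7·(6t) + 30 = 6(7t + 5), so 6 | w_{m+1}.
This completes the inductive step, so 6 | w_i for all i ≥ 1.

6 | w_i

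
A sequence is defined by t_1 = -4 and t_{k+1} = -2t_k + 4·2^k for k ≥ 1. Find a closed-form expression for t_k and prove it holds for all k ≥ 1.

Claim: t_k = 3·(-2)^k + 2^k.

Base case: t_1 = -4, and 3·(-2)^1 + 2^1 = -6 + 2 = -4.
Assume t_m = 3·(-2)^m + 2^m for some m ≥ 1.
Then t_{m+1} = -2t_m + 4·2^m = -2·(3·(-2)^m + 2^m) + 4·2^m = 3·(-2)^{m+1} − 2·2^m + 4·2^m = 3·(-2)^{m+1} + 2·2^m = 3·(-2)^{m+1} + 2^{m+1}.
So the formula holds for m+1, and by induction t_k = 3·(-2)^k + 2^k for all k ≥ 1.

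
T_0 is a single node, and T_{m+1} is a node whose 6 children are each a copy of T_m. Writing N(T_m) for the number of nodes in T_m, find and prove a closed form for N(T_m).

Claim: N(T_m) = (6^{m+1} − 1)/5.

Base case: N(T_0) = 1, and (6^{0+1} − 1)/5 = 1.
Assume N(T_j) = (6^{j+1} − 1)/5.
Then N(T_{j+1}) = 1 + 6N(T_j) = 1 + 6·(6^{j+1} − 1)/5 = 1 + (6^{j+2} − 6)/5 = (5 + 6^{j+2} − 6)/5 = (6^{j+2} − 1)/5.
Hence N(T_m) = (6^{m+1} − 1)/5 for every m ≥ 0, by induction.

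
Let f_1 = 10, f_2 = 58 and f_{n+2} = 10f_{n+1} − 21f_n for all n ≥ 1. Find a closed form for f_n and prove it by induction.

Claim: f_n = 7^n + 3^n.

Base cases: f_1 = 10 and 7^1 + 3^1 = 10; f_2 = 58 and 7^2 + 3^2 = 58.
Assume f_j = 7^j + 3^j for all 1 ≤ j ≤ m, where m ≥ 2.
Then f_{m+1} = 10f_m − 21f_{m−1} = 10·(7^m + 3^m) − 21·(7^{m−1} + 3^{m−1}) = (10·7 − 21)7^{m−1} + (10·3 − 21)3^{m−1} = 49·7^{m−1} + 9·3^{m−1} = 7^{m+1} + 3^{m+1}.
This completes the inductive step, so f_n = 7^n + 3^n for all n ≥ 1.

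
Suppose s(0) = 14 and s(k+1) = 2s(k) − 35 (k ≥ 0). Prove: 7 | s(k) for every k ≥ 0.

Base case: s(0) = 14 = 7·2, so 7 | s(0).
Assume 7 | s(r), so s(r) = 7t for some integer t.
Then s(r+1) = 2s(r) − 35 = 2·(7t) − 35 = 7(2t − 5), so 7 | s(r+1).
So the property holds for r+1, and by induction 7 | s(k) for all k ≥ 0.

7 | s(k)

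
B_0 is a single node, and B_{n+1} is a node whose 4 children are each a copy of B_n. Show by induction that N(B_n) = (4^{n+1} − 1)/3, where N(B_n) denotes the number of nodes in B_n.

Base case: N(B_0) = 1, and (4^{0+1} − 1)/3 = 1.
Assume N(B_j) = (4^{j+1} − 1)/3.
Then N(B_{j+1}) = 1 + 4N(B_j) = 1 + 4·(4^{j+1} − 1)/3 = 1 + (4^{j+2} − 4)/3 = (3 + 4^{j+2} − 4)/3 = (4^{j+2} − 1)/3.
This completes the inductive step, so N(B_n) = (4^{n+1} − 1)/3 for all n ≥ 0.

N(B_n) = (4^{n+1} − 1)/3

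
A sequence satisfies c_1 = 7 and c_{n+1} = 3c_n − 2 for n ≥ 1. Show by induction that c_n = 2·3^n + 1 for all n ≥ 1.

Base case: c_1 = 7, and 2·3^1 + 1 = 6 + 1 = 7.
Assume c_r = 2·3^r + 1 for some r ≥ 1.
Then c_{r+1} = 3c_r − 2 = 3·(2·3^r + 1) − 2 = 6·3^r + 3 − 2 = 2·3^{r+1} + 1.
So the formula holds for r+1, and by induction c_n = 2·3^n + 1 for all n ≥ 1.

c_n = 2·3^n + 1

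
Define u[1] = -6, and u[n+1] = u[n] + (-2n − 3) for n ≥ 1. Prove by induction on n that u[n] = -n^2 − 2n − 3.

Base case: u[1] = -6, and -1^2 − 2·1 − 3 = -6.
Assume u[r] = -r^2 − 2r − 3.
Then u[r+1] = u[r] + (-2r − 3) = (-r^2 − 2r − 3) + (-2r − 3) = -r^2 − 4r − 6,
and -(r+1)^2 − 2·(r+1) − 3 = -r^2 − 4r − 6.
This completes the inductive step, so u[n] = -n^2 − 2n − 3 for all n ≥ 1.

u[n] = -n^2 − 2n − 3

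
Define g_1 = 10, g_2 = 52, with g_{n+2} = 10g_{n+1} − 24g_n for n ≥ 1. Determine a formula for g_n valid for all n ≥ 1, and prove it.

Claim: g_n = 4^n + 6^n.

Base cases: g_1 = 10 and 4^1 + 6^1 = 10; g_2 = 52 and 4^2 + 6^2 = 52.
Assume g_i = 4^i + 6^i for all 1 ≤ i ≤ j, where j ≥ 2.
Then g_{j+1} = 10g_j − 24g_{j−1} = 10·(4^j + 6^j) − 24·(4^{j−1} + 6^{j−1}) = (10·4 − 24)4^{j−1} + (10·6 − 24)6^{j−1} = 16·4^{j−1} + 36·6^{j−1} = 4^{j+1} + 6^{j+1}.
By strong induction, g_n = 4^n + 6^n for all n ≥ 1.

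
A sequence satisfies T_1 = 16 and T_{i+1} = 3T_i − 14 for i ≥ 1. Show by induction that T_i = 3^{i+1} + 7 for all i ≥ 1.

Base case: T_1 = 16, and 3^{1+1} + 7 = 9 + 7 = 16.
Assume T_k = 3^{k+1} + 7 for some k ≥ 1.
Then T_{k+1} = 3T_k − 14 = 3·(3^{k+1} + 7) − 14 = 3^{k+2} + 21 − 14 = 3^{k+2} + 7.
By induction, T_i = 3^{i+1} + 7 for all i ≥ 1.

T_i = 3^{i+1} + 7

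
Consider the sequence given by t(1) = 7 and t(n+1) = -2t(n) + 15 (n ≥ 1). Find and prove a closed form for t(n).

Claim: t(n) = -(-2)^n + 5.

Base case: t(1) = 7, and -(-2)^1 + 5 = 2 + 5 = 7.
Assume t(k) = -(-2)^k + 5 for some k ≥ 1.
Then t(k+1) = -2t(k) + 15 = -2·(-(-2)^k + 5) + 15 = 2·(-2)^k − 10 + 15 = -(-2)^{k+1} + 5.
By induction, t(n) = -(-2)^n + 5 for all n ≥ 1.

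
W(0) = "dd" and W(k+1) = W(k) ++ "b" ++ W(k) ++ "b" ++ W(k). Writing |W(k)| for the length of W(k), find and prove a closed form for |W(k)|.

Claim: |W(k)| = 3^{k+1} − 1.

Base case: |W(0)| = 2, and 3^{0+1} − 1 = 2.
Assume |W(m)| = 3^{m+1} − 1.
Then |W(m+1)| = 3|W(m)| + 2 = 3(3^{m+1} − 1) + 2 = 3^{m+2} − 3 + 2 = 3^{m+2} − 1.
This completes the inductive step, so |W(k)| = 3^{k+1} − 1 for all k ≥ 0.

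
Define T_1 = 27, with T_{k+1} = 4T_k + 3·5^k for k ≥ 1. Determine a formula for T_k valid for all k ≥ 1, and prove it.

Claim: T_k = 3·4^k + 3·5^k.

Base case: T_1 = 27, and 3·4^1 + 3·5^1 = 12 + 15 = 27.
Assume T_m = 3·4^m + 3·5^m for some m ≥ 1.
Then T_{m+1} = 4T_m + 3·5^m = 4·(3·4^m + 3·5^m) + 3·5^m = 3·4^{m+1} + 12·5^m + 3·5^m = 3·4^{m+1} + 15·5^m = 3·4^{m+1} + 3·5^{m+1}.
By induction, T_k = 3·4^k + 3·5^k for all k ≥ 1.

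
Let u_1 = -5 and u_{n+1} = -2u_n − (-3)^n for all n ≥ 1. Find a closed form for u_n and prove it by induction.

Claim: u_n = (-2)^n + (-3)^n.

Base case: u_1 = -5, and (-2)^1 + (-3)^1 = -2 − 3 = -5.
Assume u_j = (-2)^j + (-3)^j for some j ≥ 1.
Then u_{j+1} = -2u_j − (-3)^j = -2·((-2)^j + (-3)^j) − (-3)^j = (-2)^{j+1} − 2·(-3)^j − (-3)^j = (-2)^{j+1} − 3·(-3)^j = (-2)^{j+1} + (-3)^{j+1}.
So the formula holds for j+1, and by induction u_n = (-2)^n + (-3)^n for all n ≥ 1.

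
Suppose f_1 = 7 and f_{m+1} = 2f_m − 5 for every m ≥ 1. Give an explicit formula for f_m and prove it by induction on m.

Claim: f_m = 2^m + 5.

Base case: f_1 = 7, and 2^1 + 5 = 2 + 5 = 7.
Assume f_r = 2^r + 5 for some r ≥ 1.
Then f_{r+1} = 2f_r − 5 = 2·(2^r + 5) − 5 = 2^{r+1} + 10 − 5 = 2^{r+1} + 5.
So the formula holds for r+1, and by induction f_m = 2^m + 5 for all m ≥ 1.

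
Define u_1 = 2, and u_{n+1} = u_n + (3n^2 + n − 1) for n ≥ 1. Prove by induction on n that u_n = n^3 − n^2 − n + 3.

Base case: u_1 = 2, and 1^3 − 1^2 − 1 + 3 = 2.
Assume u_j = j^3 − j^2 − j + 3.
Then u_{j+1} = u_j + (3j^2 + j − 1) = (j^3 − j^2 − j + 3) + (3j^2 + j − 1) = j^3 + 2j^2 + 2,
and (j+1)^3 − (j+1)^2 − (j+1) + 3 = j^3 + 2j^2 + 2.
By induction, u_n = n^3 − n^2 − n + 3 for all n ≥ 1.

u_n = n^3 − n^2 − n + 3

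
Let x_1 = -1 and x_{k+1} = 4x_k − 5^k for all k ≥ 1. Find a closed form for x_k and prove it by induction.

Claim: x_k = 4^k − 5^k.

Base case: x_1 = -1, and 4^1 − 5^1 = 4 − 5 = -1.
Assume x_m = 4^m − 5^m for some m ≥ 1.
Then x_{m+1} = 4x_m − 5^m = 4·(4^m − 5^m) − 5^m = 4^{m+1} − 4·5^m − 5^m = 4^{m+1} − 5·5^m = 4^{m+1} − 5^{m+1}.
This completes the inductive step, so x_k = 4^k − 5^k for all k ≥ 1.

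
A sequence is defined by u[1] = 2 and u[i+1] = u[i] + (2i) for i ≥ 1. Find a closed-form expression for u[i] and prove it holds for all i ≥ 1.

Claim: u[i] = i^2 − i + 2.

Base case: u[1] = 2, and 1^2 − 1 + 2 = 2.
Assume u[r] = r^2 − r + 2.
Then u[r+1] = u[r] + (2r) = (r^2 − r + 2) + (2r) = r^2 + r + 2,
and (r+1)^2 − (r+1) + 2 = r^2 + r + 2.
This completes the inductive step, so u[i] = i^2 − i + 2 for all i ≥ 1.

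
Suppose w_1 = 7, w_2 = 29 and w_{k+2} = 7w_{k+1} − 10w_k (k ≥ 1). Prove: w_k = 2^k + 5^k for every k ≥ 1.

Base cases: w_1 = 7 and 2^1 + 5^1 = 7; w_2 = 29 and 2^2 + 5^2 = 29.
Assume w_j = 2^j + 5^j for all 1 ≤ j ≤ m, where m ≥ 2.
Then w_{m+1} = 7w_m − 10w_{m−1} = 7·(2^m + 5^m) − 10·(2^{m−1} + 5^{m−1}) = (7·2 − 10)2^{m−1} + (7·5 − 10)5^{m−1} = 4·2^{m−1} + 25·5^{m−1} = 2^{m+1} + 5^{m+1}.
Hence w_k = 2^k + 5^k for every k ≥ 1, by strong induction.

w_k = 2^k + 5^k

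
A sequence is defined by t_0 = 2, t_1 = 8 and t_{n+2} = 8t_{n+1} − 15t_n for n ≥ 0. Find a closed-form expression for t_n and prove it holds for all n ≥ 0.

Claim: t_n = 3^n + 5^n.

Base cases: t_0 = 2 and 3^0 + 5^0 = 2; t_1 = 8 and 3^1 + 5^1 = 8.
Assume t_j = 3^j + 5^j for all 0 ≤ j ≤ r, where r ≥ 1.
Then t_{r+1} = 8t_r − 15t_{r−1} = 8·(3^r + 5^r) − 15·(3^{r−1} + 5^{r−1}) = (8·3 − 15)3^{r−1} + (8·5 − 15)5^{r−1} = 9·3^{r−1} + 25·5^{r−1} = 3^{r+1} + 5^{r+1}.
This completes the inductive step, so t_n = 3^n + 5^n for all n ≥ 0.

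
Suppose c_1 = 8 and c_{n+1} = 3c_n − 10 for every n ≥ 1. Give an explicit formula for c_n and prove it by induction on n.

Claim: c_n = 3^n + 5.

Base case: c_1 = 8, and 3^1 + 5 = 3 + 5 = 8.
Assume c_m = 3^m + 5 for some m ≥ 1.
Then c_{m+1} = 3c_m − 10 = 3·(3^m + 5) − 10 = 3^{m+1} + 15 − 10 = 3^{m+1} + 5.
Hence c_n = 3^n + 5 for every n ≥ 1, by induction.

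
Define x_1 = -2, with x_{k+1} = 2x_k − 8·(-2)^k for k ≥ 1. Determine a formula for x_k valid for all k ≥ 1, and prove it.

Claim: x_k = 2^k + 2·(-2)^k.

Base case: x_1 = -2, and 2^1 + 2·(-2)^1 = 2 − 4 = -2.
Assume x_m = 2^m + 2·(-2)^m for some m ≥ 1.
Then x_{m+1} = 2x_m − 8·(-2)^m = 2·(2^m + 2·(-2)^m) − 8·(-2)^m = 2^{m+1} + 4·(-2)^m − 8·(-2)^m = 2^{m+1} − 4·(-2)^m = 2^{m+1} + 2·(-2)^{m+1}.
Hence x_k = 2^k + 2·(-2)^k for every k ≥ 1, by induction.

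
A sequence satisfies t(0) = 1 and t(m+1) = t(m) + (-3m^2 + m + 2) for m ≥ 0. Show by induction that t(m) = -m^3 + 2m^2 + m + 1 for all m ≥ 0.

Base case: t(0) = 1, and -0^3 + 2·0^2 + 0 + 1 = 1.
Assume t(j) = -j^3 + 2j^2 + j + 1.
Then t(j+1) = t(j) + (-3j^2 + j + 2) = (-j^3 + 2j^2 + j + 1) + (-3j^2 + j + 2) = -j^3 − j^2 + 2j + 3,
and -(j+1)^3 + 2·(j+1)^2 + (j+1) + 1 = -j^3 − j^2 + 2j + 3.
This completes the inductive step, so t(m) = -m^3 + 2m^2 + m + 1 for all m ≥ 0.

t(m) = -m^3 + 2m^2 + m + 1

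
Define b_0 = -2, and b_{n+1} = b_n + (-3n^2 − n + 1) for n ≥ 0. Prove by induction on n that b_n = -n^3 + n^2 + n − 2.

Base case: b_0 = -2, and -0^3 + 0^2 + 0 − 2 = -2.
Assume b_r = -r^3 + r^2 + r − 2.
Then b_{r+1} = b_r + (-3r^2 − r + 1) = (-r^3 + r^2 + r − 2) + (-3r^2 − r + 1) = -r^3 − 2r^2 − 1,
and -(r+1)^3 + (r+1)^2 + (r+1) − 2 = -r^3 − 2r^2 − 1.
This completes the inductive step, so b_n = -n^3 + n^2 + n − 2 for all n ≥ 0.

b_n = -n^3 + n^2 + n − 2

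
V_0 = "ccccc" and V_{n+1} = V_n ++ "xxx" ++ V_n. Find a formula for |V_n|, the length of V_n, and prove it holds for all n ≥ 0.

Claim: |V_n| = 2^{n+3} − 3.

Base case: |V_0| = 5, and 2^{0+3} − 3 = 5.
Assume |V_k| = 2^{k+3} − 3.
Then |V_{k+1}| = |V_k| + 3 + |V_k| = 2|V_k| + 3 = 2(2^{k+3} − 3) + 3 = 2^{k+1+3} − 6 + 3 = 2^{k+1+3} − 3.
Hence |V_n| = 2^{n+3} − 3 for every n ≥ 0, by induction.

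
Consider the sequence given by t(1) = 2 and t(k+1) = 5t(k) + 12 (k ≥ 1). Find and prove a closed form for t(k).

Claim: t(k) = 5^k − 3.

Base case: t(1) = 2, and 5^1 − 3 = 5 − 3 = 2.
Assume t(m) = 5^m − 3 for some m ≥ 1.
Then t(m+1) = 5t(m) + 12 = 5·(5^m − 3) + 12 = 5^{m+1} − 15 + 12 = 5^{m+1} − 3.
So the formula holds for m+1, and by induction t(k) = 5^k − 3 for all k ≥ 1.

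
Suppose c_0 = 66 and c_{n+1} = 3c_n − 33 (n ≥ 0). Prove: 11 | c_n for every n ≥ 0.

Base case: c_0 = 66 = 11·6, so 11 | c_0.
Assume 11 | c_j, so c_j = 11t for some integer t.
Then c_{j+1} = 3c_j − 33 = 3·(11t) − 33 = 11(3t − 3), so 11 | c_{j+1}.
This completes the inductive step, so 11 | c_n for all n ≥ 0.

11 | c_n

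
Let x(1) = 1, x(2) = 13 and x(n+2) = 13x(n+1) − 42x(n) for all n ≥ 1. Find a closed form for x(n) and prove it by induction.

Claim: x(n) = -6^n + 7^n.

Base cases: x(1) = 1 and -6^1 + 7^1 = 1; x(2) = 13 and -6^2 + 7^2 = 13.
Assume x(i) = -6^i + 7^i for all 1 ≤ i ≤ j, where j ≥ 2.
Then x(j+1) = 13x(j) − 42x(j−1) = 13·(-6^j + 7^j) − 42·(-6^{j−1} + 7^{j−1}) = -(13·6 − 42)6^{j−1} + (13·7 − 42)7^{j−1} = -36·6^{j−1} + 49·7^{j−1} = -6^{j+1} + 7^{j+1}.
This completes the inductive step, so x(n) = -6^n + 7^n for all n ≥ 1.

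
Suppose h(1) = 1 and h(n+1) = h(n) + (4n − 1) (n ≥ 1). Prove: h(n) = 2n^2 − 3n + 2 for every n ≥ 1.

Base case: h(1) = 1, and 2·1^2 − 3·1 + 2 = 1.
Assume h(r) = 2r^2 − 3r + 2.
Then h(r+1) = h(r) + (4r − 1) = (2r^2 − 3r + 2) + (4r − 1) = 2r^2 + r + 1,
and 2·(r+1)^2 − 3·(r+1) + 2 = 2r^2 + r + 1.
By induction, h(n) = 2n^2 − 3n + 2 for all n ≥ 1.

h(n) = 2n^2 − 3n + 2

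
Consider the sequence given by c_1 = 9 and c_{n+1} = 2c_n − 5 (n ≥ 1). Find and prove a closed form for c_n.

Claim: c_n = 2^{n+1} + 5.

Base case: c_1 = 9, and 2^{1+1} + 5 = 4 + 5 = 9.
Assume c_k = 2^{k+1} + 5 for some k ≥ 1.
Then c_{k+1} = 2c_k − 5 = 2·(2^{k+1} + 5) − 5 = 2^{k+2} + 10 − 5 = 2^{k+2} + 5.
By induction, c_n = 2^{n+1} + 5 for all n ≥ 1.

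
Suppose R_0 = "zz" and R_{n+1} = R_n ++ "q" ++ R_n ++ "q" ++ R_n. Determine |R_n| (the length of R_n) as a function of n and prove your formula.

Claim: |R_n| = 3^{n+1} − 1.

Base case: |R_0| = 2, and 3^{0+1} − 1 = 2.
Assume |R_k| = 3^{k+1} − 1.
Then |R_{k+1}| = 3|R_k| + 2 = 3(3^{k+1} − 1) + 2 = 3^{k+2} − 3 + 2 = 3^{k+2} − 1.
Hence |R_n| = 3^{n+1} − 1 for every n ≥ 0, by induction.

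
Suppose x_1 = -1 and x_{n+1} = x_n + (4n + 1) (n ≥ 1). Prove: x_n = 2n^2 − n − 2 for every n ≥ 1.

Base case: x_1 = -1, and 2·1^2 − 1 − 2 = -1.
Assume x_k = 2k^2 − k − 2.
Then x_{k+1} = x_k + (4k + 1) = (2k^2 − k − 2) + (4k + 1) = 2k^2 + 3k − 1,
and 2·(k+1)^2 − (k+1) − 2 = 2k^2 + 3k − 1.
By induction, x_n = 2n^2 − n − 2 for all n ≥ 1.

x_n = 2n^2 − n − 2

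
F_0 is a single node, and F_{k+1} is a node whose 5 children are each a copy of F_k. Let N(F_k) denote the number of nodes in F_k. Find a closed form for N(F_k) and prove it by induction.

Claim: N(F_k) = (5^{k+1} − 1)/4.

Base case: N(F_0) = 1, and (5^{0+1} − 1)/4 = 1.
Assume N(F_m) = (5^{m+1} − 1)/4.
Then N(F_{m+1}) = 1 + 5N(F_m) = 1 + 5·(5^{m+1} − 1)/4 = 1 + (5^{m+2} − 5)/4 = (4 + 5^{m+2} − 5)/4 = (5^{m+2} − 1)/4.
So the formula holds for m+1, and by induction N(F_k) = (5^{k+1} − 1)/4 for all k ≥ 0.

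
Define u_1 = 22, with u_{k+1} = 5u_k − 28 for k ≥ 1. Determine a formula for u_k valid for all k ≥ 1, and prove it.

Claim: u_k = 3·5^k + 7.

Base case: u_1 = 22, and 3·5^1 + 7 = 15 + 7 = 22.
Assume u_j = 3·5^j + 7 for some j ≥ 1.
Then u_{j+1} = 5u_j − 28 = 5·(3·5^j + 7) − 28 = 15·5^j + 35 − 28 = 3·5^{j+1} + 7.
Hence u_k = 3·5^k + 7 for every k ≥ 1, by induction.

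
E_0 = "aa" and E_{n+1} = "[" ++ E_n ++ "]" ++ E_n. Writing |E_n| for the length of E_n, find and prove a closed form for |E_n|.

Claim: |E_n| = 2^{n+2} − 2.

Base case: |E_0| = 2, and 2^{0+2} − 2 = 2.
Assume |E_m| = 2^{m+2} − 2.
Then |E_{m+1}| = 1 + |E_m| + 1 + |E_m| = 2|E_m| + 2 = 2(2^{m+2} − 2) + 2 = 2^{m+3} − 4 + 2 = 2^{m+3} − 2.
So the formula holds for m+1, and by induction |E_n| = 2^{n+2} − 2 for all n ≥ 0.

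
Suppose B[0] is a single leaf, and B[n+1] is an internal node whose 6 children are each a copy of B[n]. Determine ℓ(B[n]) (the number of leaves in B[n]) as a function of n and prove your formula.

Claim: ℓ(B[n]) = 6^n.

Base case: ℓ(B[0]) = 1, and 6^0 = 1.
Assume ℓ(B[m]) = 6^m.
Then ℓ(B[m+1]) = 6·ℓ(B[m]) = 6·6^m = 6^{m+1}.
Hence ℓ(B[n]) = 6^n for every n ≥ 0, by induction.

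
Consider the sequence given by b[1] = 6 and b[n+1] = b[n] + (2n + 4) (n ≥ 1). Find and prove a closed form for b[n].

Claim: b[n] = n^2 + 3n + 2.

Base case: b[1] = 6, and 1^2 + 3·1 + 2 = 6.
Assume b[j] = j^2 + 3j + 2.
Then b[j+1] = b[j] + (2j + 4) = (j^2 + 3j + 2) + (2j + 4) = j^2 + 5j + 6,
and (j+1)^2 + 3·(j+1) + 2 = j^2 + 5j + 6.
This completes the inductive step, so b[n] = n^2 + 3n + 2 for all n ≥ 1.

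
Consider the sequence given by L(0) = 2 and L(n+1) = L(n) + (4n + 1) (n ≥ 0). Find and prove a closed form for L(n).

Claim: L(n) = 2n^2 − n + 2.

Base case: L(0) = 2, and 2·0^2 − 0 + 2 = 2.
Assume L(r) = 2r^2 − r + 2.
Then L(r+1) = L(r) + (4r + 1) = (2r^2 − r + 2) + (4r + 1) = 2r^2 + 3r + 3,
and 2·(r+1)^2 − (r+1) + 2 = 2r^2 + 3r + 3.
By induction, L(n) = 2n^2 − n + 2 for all n ≥ 0.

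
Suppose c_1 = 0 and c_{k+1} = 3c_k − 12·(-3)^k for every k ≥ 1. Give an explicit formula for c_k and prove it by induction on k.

Claim: c_k = 2·3^k + 2·(-3)^k.

Base case: c_1 = 0, and 2·3^1 + 2·(-3)^1 = 6 − 6 = 0.
Assume c_j = 2·3^j + 2·(-3)^j for some j ≥ 1.
Then c_{j+1} = 3c_j − 12·(-3)^j = 3·(2·3^j + 2·(-3)^j) − 12·(-3)^j = 2·3^{j+1} + 6·(-3)^j − 12·(-3)^j = 2·3^{j+1} − 6·(-3)^j = 2·3^{j+1} + 2·(-3)^{j+1}.
So the formula holds for j+1, and by induction c_k = 2·3^k + 2·(-3)^k for all k ≥ 1.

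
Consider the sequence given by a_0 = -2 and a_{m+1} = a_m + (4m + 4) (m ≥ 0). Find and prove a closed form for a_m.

Claim: a_m = 2m^2 + 2m − 2.

Base case: a_0 = -2, and 2·0^2 + 2·0 − 2 = -2.
Assume a_k = 2k^2 + 2k − 2.
Then a_{k+1} = a_k + (4k + 4) = (2k^2 + 2k − 2) + (4k + 4) = 2k^2 + 6k + 2,
and 2·(k+1)^2 + 2·(k+1) − 2 = 2k^2 + 6k + 2.
This completes the inductive step, so a_m = 2m^2 + 2m − 2 for all m ≥ 0.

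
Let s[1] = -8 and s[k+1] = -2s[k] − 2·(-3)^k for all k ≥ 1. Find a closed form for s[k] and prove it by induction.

Claim: s[k] = (-2)^k + 2·(-3)^k.

Base case: s[1] = -8, and (-2)^1 + 2·(-3)^1 = -2 − 6 = -8.
Assume s[m] = (-2)^m + 2·(-3)^m for some m ≥ 1.
Then s[m+1] = -2s[m] − 2·(-3)^m = -2·((-2)^m + 2·(-3)^m) − 2·(-3)^m = (-2)^{m+1} − 4·(-3)^m − 2·(-3)^m = (-2)^{m+1} − 6·(-3)^m = (-2)^{m+1} + 2·(-3)^{m+1}.
By induction, s[k] = (-2)^k + 2·(-3)^k for all k ≥ 1.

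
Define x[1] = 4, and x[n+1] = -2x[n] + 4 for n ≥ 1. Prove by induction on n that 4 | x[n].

Base case: x[1] = 4 = 4·1, so 4 | x[1].
Assume 4 | x[m], so x[m] = 4t for some integer t.
Then x[m+1] = -2x[m] + 4 = -2·(4t) + 4 = 4(-2t + 1), so 4 | x[m+1].
So the property holds for m+1, and by induction 4 | x[n] for all n ≥ 1.

4 | x[n]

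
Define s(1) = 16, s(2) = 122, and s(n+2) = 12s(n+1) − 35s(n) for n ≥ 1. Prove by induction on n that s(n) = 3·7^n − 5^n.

Base cases: s(1) = 16 and 3·7^1 − 5^1 = 16; s(2) = 122 and 3·7^2 − 5^2 = 122.
Assume s(j) = 3·7^j − 5^j for all 1 ≤ j ≤ k, where k ≥ 2.
Then s(k+1) = 12s(k) − 35s(k−1) = 12·(3·7^k − 5^k) − 35·(3·7^{k−1} − 5^{k−1}) = 3·(12·7 − 35)7^{k−1} − (12·5 − 35)5^{k−1} = 147·7^{k−1} − 25·5^{k−1} = 3·7^{k+1} − 5^{k+1}.
Hence s(n) = 3·7^n − 5^n for every n ≥ 1, by strong induction.

s(n) = 3·7^n − 5^n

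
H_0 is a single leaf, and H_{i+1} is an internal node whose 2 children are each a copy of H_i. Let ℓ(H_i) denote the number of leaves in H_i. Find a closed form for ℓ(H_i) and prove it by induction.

Claim: ℓ(H_i) = 2^i.

Base case: ℓ(H_0) = 1, and 2^0 = 1.
Assume ℓ(H_k) = 2^k.
Then ℓ(H_{k+1}) = 2·ℓ(H_k) = 2·2^k = 2^{k+1}.
This completes the inductive step, so ℓ(H_i) = 2^i for all i ≥ 0.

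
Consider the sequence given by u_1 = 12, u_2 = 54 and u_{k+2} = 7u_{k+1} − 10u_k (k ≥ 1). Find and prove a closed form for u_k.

Claim: u_k = 2^k + 2·5^k.

Base cases: u_1 = 12 and 2^1 + 2·5^1 = 12; u_2 = 54 and 2^2 + 2·5^2 = 54.
Assume u_i = 2^i + 2·5^i for all 1 ≤ i ≤ j, where j ≥ 2.
Then u_{j+1} = 7u_j − 10u_{j−1} = 7·(2^j + 2·5^j) − 10·(2^{j−1} + 2·5^{j−1}) = (7·2 − 10)2^{j−1} + 2·(7·5 − 10)5^{j−1} = 4·2^{j−1} + 50·5^{j−1} = 2^{j+1} + 2·5^{j+1}.
So the formula holds for j+1, and by strong induction u_k = 2^k + 2·5^k for all k ≥ 1.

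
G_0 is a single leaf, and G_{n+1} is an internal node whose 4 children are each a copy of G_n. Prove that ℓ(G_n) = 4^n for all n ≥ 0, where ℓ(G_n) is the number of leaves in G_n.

Base case: ℓ(G_0) = 1, and 4^0 = 1.
Assume ℓ(G_k) = 4^k.
Then ℓ(G_{k+1}) = 4·ℓ(G_k) = 4·4^k = 4^{k+1}.
Hence ℓ(G_n) = 4^n for every n ≥ 0, by induction.

ℓ(G_n) = 4^n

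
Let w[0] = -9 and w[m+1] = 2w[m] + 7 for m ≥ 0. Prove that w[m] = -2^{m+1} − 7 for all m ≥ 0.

Base case: w[0] = -9, and -2^{0+1} − 7 = -2 − 7 = -9.
Assume w[r] = -2^{r+1} − 7 for some r ≥ 0.
Then w[r+1] = 2w[r] + 7 = 2·(-2^{r+1} − 7) + 7 = -2^{r+2} − 14 + 7 = -2^{r+2} − 7.
By induction, w[m] = -2^{m+1} − 7 for all m ≥ 0.

w[m] = -2^{m+1} − 7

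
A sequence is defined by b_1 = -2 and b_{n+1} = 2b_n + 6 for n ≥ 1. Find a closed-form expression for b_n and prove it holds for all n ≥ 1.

Claim: b_n = 2^{n+1} − 6.

Base case: b_1 = -2, and 2^{1+1} − 6 = 4 − 6 = -2.
Assume b_j = 2^{j+1} − 6 for some j ≥ 1.
Then b_{j+1} = 2b_j + 6 = 2·(2^{j+1} − 6) + 6 = 2^{j+2} − 12 + 6 = 2^{j+2} − 6.
By induction, b_n = 2^{n+1} − 6 for all n ≥ 1.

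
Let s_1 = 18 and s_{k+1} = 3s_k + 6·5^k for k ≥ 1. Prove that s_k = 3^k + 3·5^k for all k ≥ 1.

Base case: s_1 = 18, and 3^1 + 3·5^1 = 3 + 15 = 18.
Assume s_r = 3^r + 3·5^r for some r ≥ 1.
Then s_{r+1} = 3s_r + 6·5^r = 3·(3^r + 3·5^r) + 6·5^r = 3^{r+1} + 9·5^r + 6·5^r = 3^{r+1} + 15·5^r = 3^{r+1} + 3·5^{r+1}.
By induction, s_k = 3^k + 3·5^k for all k ≥ 1.

s_k = 3^k + 3·5^k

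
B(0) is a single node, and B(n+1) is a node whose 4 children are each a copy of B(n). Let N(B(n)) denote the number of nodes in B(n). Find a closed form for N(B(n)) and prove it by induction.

Claim: N(B(n)) = (4^{n+1} − 1)/3.

Base case: N(B(0)) = 1, and (4^{0+1} − 1)/3 = 1.
Assume N(B(m)) = (4^{m+1} − 1)/3.
Then N(B(m+1)) = 1 + 4N(B(m)) = 1 + 4·(4^{m+1} − 1)/3 = 1 + (4^{m+2} − 4)/3 = (3 + 4^{m+2} − 4)/3 = (4^{m+2} − 1)/3.
This completes the inductive step, so N(B(n)) = (4^{n+1} − 1)/3 for all n ≥ 0.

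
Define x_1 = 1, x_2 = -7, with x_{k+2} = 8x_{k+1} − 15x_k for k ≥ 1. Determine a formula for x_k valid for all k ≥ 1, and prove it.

Claim: x_k = -5^k + 2·3^k.

Base cases: x_1 = 1 and -5^1 + 2·3^1 = 1; x_2 = -7 and -5^2 + 2·3^2 = -7.
Assume x_j = -5^j + 2·3^j for all 1 ≤ j ≤ m, where m ≥ 2.
Then x_{m+1} = 8x_m − 15x_{m−1} = 8·(-5^m + 2·3^m) − 15·(-5^{m−1} + 2·3^{m−1}) = -(8·5 − 15)5^{m−1} + 2·(8·3 − 15)3^{m−1} = -25·5^{m−1} + 18·3^{m−1} = -5^{m+1} + 2·3^{m+1}.
Hence x_k = -5^k + 2·3^k for every k ≥ 1, by strong induction.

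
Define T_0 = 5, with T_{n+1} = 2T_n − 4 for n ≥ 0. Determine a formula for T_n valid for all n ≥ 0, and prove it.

Claim: T_n = 2^n + 4.

Base case: T_0 = 5, and 2^0 + 4 = 1 + 4 = 5.
Assume T_k = 2^k + 4 for some k ≥ 0.
Then T_{k+1} = 2T_k − 4 = 2·(2^k + 4) − 4 = 2^{k+1} + 8 − 4 = 2^{k+1} + 4.
So the formula holds for k+1, and by induction T_n = 2^n + 4 for all n ≥ 0.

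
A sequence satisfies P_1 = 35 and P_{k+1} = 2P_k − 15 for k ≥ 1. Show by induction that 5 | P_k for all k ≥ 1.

Base case: P_1 = 35 = 5·7, so 5 | P_1.
Assume 5 | P_j, so P_j = 5t for some integer t.
Then P_{j+1} = 2P_j − 15 = 2·(5t) − 15 = 5(2t − 3), so 5 | P_{j+1}.
Hence 5 | P_k for every k ≥ 1, by induction.

5 | P_k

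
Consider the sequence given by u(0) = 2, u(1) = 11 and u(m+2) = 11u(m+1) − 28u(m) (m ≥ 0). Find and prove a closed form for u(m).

Claim: u(m) = 7^m + 4^m.

Base cases: u(0) = 2 and 7^0 + 4^0 = 2; u(1) = 11 and 7^1 + 4^1 = 11.
Assume u(j) = 7^j + 4^j for all 0 ≤ j ≤ r, where r ≥ 1.
Then u(r+1) = 11u(r) − 28u(r−1) = 11·(7^r + 4^r) − 28·(7^{r−1} + 4^{r−1}) = (11·7 − 28)7^{r−1} + (11·4 − 28)4^{r−1} = 49·7^{r−1} + 16·4^{r−1} = 7^{r+1} + 4^{r+1}.
Hence u(m) = 7^m + 4^m for every m ≥ 0, by strong induction.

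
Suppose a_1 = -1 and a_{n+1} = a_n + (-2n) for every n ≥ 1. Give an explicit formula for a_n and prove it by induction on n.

Claim: a_n = -n^2 + n − 1.

Base case: a_1 = -1, and -1^2 + 1 − 1 = -1.
Assume a_j = -j^2 + j − 1.
Then a_{j+1} = a_j + (-2j) = (-j^2 + j − 1) + (-2j) = -j^2 − j − 1,
and -(j+1)^2 + (j+1) − 1 = -j^2 − j − 1.
This completes the inductive step, so a_n = -n^2 + n − 1 for all n ≥ 1.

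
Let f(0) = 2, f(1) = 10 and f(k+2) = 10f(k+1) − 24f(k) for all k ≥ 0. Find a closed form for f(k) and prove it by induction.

Claim: f(k) = 6^k + 4^k.

Base cases: f(0) = 2 and 6^0 + 4^0 = 2; f(1) = 10 and 6^1 + 4^1 = 10.
Assume f(j) = 6^j + 4^j for all 0 ≤ j ≤ m, where m ≥ 1.
Then f(m+1) = 10f(m) − 24f(m−1) = 10·(6^m + 4^m) − 24·(6^{m−1} + 4^{m−1}) = (10·6 − 24)6^{m−1} + (10·4 − 24)4^{m−1} = 36·6^{m−1} + 16·4^{m−1} = 6^{m+1} + 4^{m+1}.
So the formula holds for m+1, and by strong induction f(k) = 6^k + 4^k for all k ≥ 0.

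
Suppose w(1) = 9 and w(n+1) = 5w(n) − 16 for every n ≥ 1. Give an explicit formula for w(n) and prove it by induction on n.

Claim: w(n) = 5^n + 4.

Base case: w(1) = 9, and 5^1 + 4 = 5 + 4 = 9.
Assume w(k) = 5^k + 4 for some k ≥ 1.
Then w(k+1) = 5w(k) − 16 = 5·(5^k + 4) − 16 = 5^{k+1} + 20 − 16 = 5^{k+1} + 4.
By induction, w(n) = 5^n + 4 for all n ≥ 1.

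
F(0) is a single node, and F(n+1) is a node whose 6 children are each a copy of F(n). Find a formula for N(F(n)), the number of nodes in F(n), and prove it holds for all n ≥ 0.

Claim: N(F(n)) = (6^{n+1} − 1)/5.

Base case: N(F(0)) = 1, and (6^{0+1} − 1)/5 = 1.
Assume N(F(m)) = (6^{m+1} − 1)/5.
Then N(F(m+1)) = 1 + 6N(F(m)) = 1 + 6·(6^{m+1} − 1)/5 = 1 + (6^{m+2} − 6)/5 = (5 + 6^{m+2} − 6)/5 = (6^{m+2} − 1)/5.
This completes the inductive step, so N(F(n)) = (6^{n+1} − 1)/5 for all n ≥ 0.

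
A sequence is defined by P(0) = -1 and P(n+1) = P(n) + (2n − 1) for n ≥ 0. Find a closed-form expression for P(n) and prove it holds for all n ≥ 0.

Claim: P(n) = n^2 − 2n − 1.

Base case: P(0) = -1, and 0^2 − 2·0 − 1 = -1.
Assume P(r) = r^2 − 2r − 1.
Then P(r+1) = P(r) + (2r − 1) = (r^2 − 2r − 1) + (2r − 1) = r^2 − 2,
and (r+1)^2 − 2·(r+1) − 1 = r^2 − 2.
This completes the inductive step, so P(n) = n^2 − 2n − 1 for all n ≥ 0.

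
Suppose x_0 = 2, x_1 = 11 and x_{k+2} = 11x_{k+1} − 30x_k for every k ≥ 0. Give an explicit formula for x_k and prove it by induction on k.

Claim: x_k = 5^k + 6^k.

Base cases: x_0 = 2 and 5^0 + 6^0 = 2; x_1 = 11 and 5^1 + 6^1 = 11.
Assume x_i = 5^i + 6^i for all 0 ≤ i ≤ j, where j ≥ 1.
Then x_{j+1} = 11x_j − 30x_{j−1} = 11·(5^j + 6^j) − 30·(5^{j−1} + 6^{j−1}) = (11·5 − 30)5^{j−1} + (11·6 − 30)6^{j−1} = 25·5^{j−1} + 36·6^{j−1} = 5^{j+1} + 6^{j+1}.
By strong induction, x_k = 5^k + 6^k for all k ≥ 0.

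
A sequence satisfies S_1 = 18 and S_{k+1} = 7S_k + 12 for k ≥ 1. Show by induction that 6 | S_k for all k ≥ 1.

Base case: S_1 = 18 = 6·3, so 6 | S_1.
Assume 6 | S_m, so S_m = 6t for some integer t.
Then S_{m+1} = 7S_m + 12 = 7·(6t) + 12 = 6(7t + 2), so 6 | S_{m+1}.
This completes the inductive step, so 6 | S_k for all k ≥ 1.

6 | S_k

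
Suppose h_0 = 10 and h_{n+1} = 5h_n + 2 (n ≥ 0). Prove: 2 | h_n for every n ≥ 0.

Base case: h_0 = 10 = 2·5, so 2 | h_0.
Assume 2 | h_j, so h_j = 2t for some integer t.
Then h_{j+1} = 5h_j + 2 = 5·(2t) + 2 = 2(5t + 1), so 2 | h_{j+1}.
So the property holds for j+1, and by induction 2 | h_n for all n ≥ 0.

2 | h_n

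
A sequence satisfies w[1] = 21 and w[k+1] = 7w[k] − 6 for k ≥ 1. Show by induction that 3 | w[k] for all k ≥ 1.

Base case: w[1] = 21 = 3·7, so 3 | w[1].
Assume 3 | w[m], so w[m] = 3t for some integer t.
Then w[m+1] = 7w[m] − 6 = 7·(3t) − 6 = 3(7t − 2), so 3 | w[m+1].
This completes the inductive step, so 3 | w[k] for all k ≥ 1.

3 | w[k]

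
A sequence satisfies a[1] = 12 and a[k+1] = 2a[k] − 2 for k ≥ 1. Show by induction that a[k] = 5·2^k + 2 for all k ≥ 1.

Base case: a[1] = 12, and 5·2^1 + 2 = 10 + 2 = 12.
Assume a[r] = 5·2^r + 2 for some r ≥ 1.
Then a[r+1] = 2a[r] − 2 = 2·(5·2^r + 2) − 2 = 10·2^r + 4 − 2 = 5·2^{r+1} + 2.
So the formula holds for r+1, and by induction a[k] = 5·2^k + 2 for all k ≥ 1.

a[k] = 5·2^k + 2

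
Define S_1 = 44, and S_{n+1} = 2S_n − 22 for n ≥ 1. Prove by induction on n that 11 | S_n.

Base case: S_1 = 44 = 11·4, so 11 | S_1.
Assume 11 | S_j, so S_j = 11t for some integer t.
Then S_{j+1} = 2S_j − 22 = 2·(11t) − 22 = 11(2t − 2), so 11 | S_{j+1}.
So the property holds for j+1, and by induction 11 | S_n for all n ≥ 1.

11 | S_n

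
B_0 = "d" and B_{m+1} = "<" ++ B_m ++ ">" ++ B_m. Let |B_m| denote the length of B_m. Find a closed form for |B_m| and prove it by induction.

Claim: |B_m| = 3·2^m − 2.

Base case: |B_0| = 1, and 3·2^0 − 2 = 1.
Assume |B_r| = 3·2^r − 2.
Then |B_{r+1}| = 1 + |B_r| + 1 + |B_r| = 2|B_r| + 2 = 2(3·2^r − 2) + 2 = 3·2^{r+1} − 4 + 2 = 3·2^{r+1} − 2.
So the formula holds for r+1, and by induction |B_m| = 3·2^m − 2 for all m ≥ 0.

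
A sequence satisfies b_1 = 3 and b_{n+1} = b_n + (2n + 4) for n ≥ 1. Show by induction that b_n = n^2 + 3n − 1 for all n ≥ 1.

Base case: b_1 = 3, and 1^2 + 3·1 − 1 = 3.
Assume b_j = j^2 + 3j − 1.
Then b_{j+1} = b_j + (2j + 4) = (j^2 + 3j − 1) + (2j + 4) = j^2 + 5j + 3,
and (j+1)^2 + 3·(j+1) − 1 = j^2 + 5j + 3.
Hence b_n = n^2 + 3n − 1 for every n ≥ 1, by induction.

b_n = n^2 + 3n − 1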